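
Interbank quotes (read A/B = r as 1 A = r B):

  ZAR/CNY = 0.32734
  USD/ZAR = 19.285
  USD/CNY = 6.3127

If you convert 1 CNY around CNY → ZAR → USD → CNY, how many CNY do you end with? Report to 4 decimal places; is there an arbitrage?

Around CNY → ZAR → USD → CNY: 1 ÷ 0.32734 ÷ 19.285 × 6.3127 = 0.999992
Product ≈ 1 (deviation 0.001%, within rounding noise).

1.0000 (no arbitrage)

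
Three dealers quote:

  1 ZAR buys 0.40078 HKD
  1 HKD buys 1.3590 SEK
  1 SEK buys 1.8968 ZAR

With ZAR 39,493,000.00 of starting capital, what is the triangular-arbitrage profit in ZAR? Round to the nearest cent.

Profit: ZAR 1,307,657.70

Profitable loop is ZAR → HKD → SEK → ZAR:
ZAR 39,493,000.00 × 0.40078 = HKD 15,828,004.54
HKD 15,828,004.54 × 1.3590 = SEK 21,510,258.17
SEK 21,510,258.17 × 1.8968 = ZAR 40,800,657.70
Profit = ZAR 40,800,657.70 − ZAR 39,493,000.00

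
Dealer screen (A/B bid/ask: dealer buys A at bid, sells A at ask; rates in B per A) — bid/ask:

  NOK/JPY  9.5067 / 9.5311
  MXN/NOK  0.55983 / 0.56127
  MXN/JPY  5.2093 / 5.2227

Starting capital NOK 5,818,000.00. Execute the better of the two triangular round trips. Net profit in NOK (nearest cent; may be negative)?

Best loop NOK → JPY → MXN → NOK:
NOK 5,818,000.00 × 9.5067 (sell NOK at bid) = JPY 55,309,981
JPY 55,309,981 ÷ 5.2227 (buy MXN at ask) = MXN 10,590,303.98
MXN 10,590,303.98 × 0.55983 (sell MXN at bid) = NOK 5,928,769.88

Net profit: NOK 110,769.88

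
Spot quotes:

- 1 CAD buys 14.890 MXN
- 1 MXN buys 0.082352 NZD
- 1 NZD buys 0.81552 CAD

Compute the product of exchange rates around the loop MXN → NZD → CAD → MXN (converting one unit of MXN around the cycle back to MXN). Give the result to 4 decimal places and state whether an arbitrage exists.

1.0000 (no arbitrage)

Around MXN → NZD → CAD → MXN: 1 × 0.082352 × 0.81552 × 14.890 = 1.000008
Product ≈ 1 (deviation 0.001%, within rounding noise).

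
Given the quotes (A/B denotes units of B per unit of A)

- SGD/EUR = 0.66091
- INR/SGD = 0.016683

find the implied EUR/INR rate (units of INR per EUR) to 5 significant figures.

1 EUR ÷ 0.66091 = 1.51307 SGD
1.51307 SGD ÷ 0.016683 = 90.695 INR

EUR/INR = 90.695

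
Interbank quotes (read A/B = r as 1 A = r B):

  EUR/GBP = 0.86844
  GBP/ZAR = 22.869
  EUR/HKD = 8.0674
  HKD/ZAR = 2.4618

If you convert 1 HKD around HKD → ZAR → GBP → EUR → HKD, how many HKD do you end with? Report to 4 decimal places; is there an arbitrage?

Around HKD → ZAR → GBP → EUR → HKD: 1 × 2.4618 ÷ 22.869 ÷ 0.86844 × 8.0674 = 0.999999
Product ≈ 1 (deviation 0.000%, within rounding noise).

1.0000 (no arbitrage)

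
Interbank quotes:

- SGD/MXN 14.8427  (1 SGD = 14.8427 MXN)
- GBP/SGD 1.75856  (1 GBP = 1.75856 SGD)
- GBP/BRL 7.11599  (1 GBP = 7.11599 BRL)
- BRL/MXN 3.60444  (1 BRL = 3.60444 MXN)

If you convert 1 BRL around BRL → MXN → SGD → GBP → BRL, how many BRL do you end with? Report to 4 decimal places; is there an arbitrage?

Around BRL → MXN → SGD → GBP → BRL: 1 × 3.60444 ÷ 14.8427 ÷ 1.75856 × 7.11599 = 0.982659
Product < 1; profitable direction is BRL → GBP → SGD → MXN → BRL.

0.9827 (arbitrage exists)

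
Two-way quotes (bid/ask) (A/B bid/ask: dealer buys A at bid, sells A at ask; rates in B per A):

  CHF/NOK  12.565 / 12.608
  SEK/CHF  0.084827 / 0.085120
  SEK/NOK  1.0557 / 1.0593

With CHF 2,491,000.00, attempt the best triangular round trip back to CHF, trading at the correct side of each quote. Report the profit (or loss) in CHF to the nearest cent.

Net profit: CHF 15,405.62

Best loop CHF → NOK → SEK → CHF:
CHF 2,491,000.00 × 12.565 (sell CHF at bid) = NOK 31,299,415.00
NOK 31,299,415.00 ÷ 1.0593 (buy SEK at ask) = SEK 29,547,262.34
SEK 29,547,262.34 × 0.084827 (sell SEK at bid) = CHF 2,506,405.62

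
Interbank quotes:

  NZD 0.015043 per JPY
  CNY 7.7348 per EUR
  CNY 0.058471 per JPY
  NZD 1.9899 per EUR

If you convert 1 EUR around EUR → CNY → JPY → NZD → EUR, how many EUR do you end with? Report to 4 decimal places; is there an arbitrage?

1.0000 (no arbitrage)

Around EUR → CNY → JPY → NZD → EUR: 1 × 7.7348 ÷ 0.058471 × 0.015043 ÷ 1.9899 = 1.000027
Product ≈ 1 (deviation 0.003%, within rounding noise).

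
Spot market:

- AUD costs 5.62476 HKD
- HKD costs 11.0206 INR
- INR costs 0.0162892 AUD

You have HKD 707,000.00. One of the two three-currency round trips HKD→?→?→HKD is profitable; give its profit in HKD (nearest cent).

Profitable loop is HKD → INR → AUD → HKD:
HKD 707,000.00 × 11.0206 = INR 7,791,564.20
INR 7,791,564.20 × 0.0162892 = AUD 126,918.35
AUD 126,918.35 × 5.62476 = HKD 713,885.24
Profit = HKD 713,885.24 − HKD 707,000.00

Profit: HKD 6,885.24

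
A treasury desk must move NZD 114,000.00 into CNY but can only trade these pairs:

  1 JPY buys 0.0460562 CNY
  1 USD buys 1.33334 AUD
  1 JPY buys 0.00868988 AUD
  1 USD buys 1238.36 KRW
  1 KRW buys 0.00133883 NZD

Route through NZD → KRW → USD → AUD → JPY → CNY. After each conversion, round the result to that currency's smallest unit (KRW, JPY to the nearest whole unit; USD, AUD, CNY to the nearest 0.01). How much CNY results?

CNY 485,900.92

NZD 114,000.00 ÷ 0.00133883 = KRW 85,148,973
KRW 85,148,973 ÷ 1238.36 = USD 68,759.47
USD 68,759.47 × 1.33334 = AUD 91,679.75
AUD 91,679.75 ÷ 0.00868988 = JPY 10,550,174
JPY 10,550,174 × 0.0460562 = CNY 485,900.92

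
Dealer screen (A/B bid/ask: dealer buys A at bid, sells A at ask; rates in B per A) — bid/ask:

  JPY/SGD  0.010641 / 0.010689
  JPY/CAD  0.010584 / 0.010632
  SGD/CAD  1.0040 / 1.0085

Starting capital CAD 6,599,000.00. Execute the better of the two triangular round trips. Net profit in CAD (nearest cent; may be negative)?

Net profit: CAD 32,004.41

Best loop CAD → JPY → SGD → CAD:
CAD 6,599,000.00 ÷ 0.010632 (buy JPY at ask) = JPY 620,673,439
JPY 620,673,439 × 0.010641 (sell JPY at bid) = SGD 6,604,586.06
SGD 6,604,586.06 × 1.0040 (sell SGD at bid) = CAD 6,631,004.41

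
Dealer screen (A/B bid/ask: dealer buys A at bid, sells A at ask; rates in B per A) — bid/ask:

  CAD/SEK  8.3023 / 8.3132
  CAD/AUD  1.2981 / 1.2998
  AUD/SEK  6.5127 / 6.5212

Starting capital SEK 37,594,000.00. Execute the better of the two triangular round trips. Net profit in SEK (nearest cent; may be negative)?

Best loop SEK → CAD → AUD → SEK:
SEK 37,594,000.00 ÷ 8.3132 (buy CAD at ask) = CAD 4,522,205.65
CAD 4,522,205.65 × 1.2981 (sell CAD at bid) = AUD 5,870,275.15
AUD 5,870,275.15 × 6.5127 (sell AUD at bid) = SEK 38,231,340.99

Net profit: SEK 637,340.99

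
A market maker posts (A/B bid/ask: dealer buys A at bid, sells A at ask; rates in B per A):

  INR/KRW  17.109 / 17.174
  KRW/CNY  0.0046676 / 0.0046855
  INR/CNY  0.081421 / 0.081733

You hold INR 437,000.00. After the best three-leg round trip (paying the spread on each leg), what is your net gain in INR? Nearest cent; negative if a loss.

Net profit: INR 5,171.22

Best loop INR → CNY → KRW → INR:
INR 437,000.00 × 0.081421 (sell INR at bid) = CNY 35,580.98
CNY 35,580.98 ÷ 0.0046855 (buy KRW at ask) = KRW 7,593,848
KRW 7,593,848 ÷ 17.174 (buy INR at ask) = INR 442,171.22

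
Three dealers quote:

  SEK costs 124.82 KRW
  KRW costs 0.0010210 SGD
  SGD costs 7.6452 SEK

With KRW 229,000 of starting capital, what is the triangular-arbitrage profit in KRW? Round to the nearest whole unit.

Profit: KRW 6,037

Profitable loop is KRW → SEK → SGD → KRW:
KRW 229,000 ÷ 124.82 = SEK 1,834.64
SEK 1,834.64 ÷ 7.6452 = SGD 239.97
SGD 239.97 ÷ 0.0010210 = KRW 235,037
Profit = KRW 235,037 − KRW 229,000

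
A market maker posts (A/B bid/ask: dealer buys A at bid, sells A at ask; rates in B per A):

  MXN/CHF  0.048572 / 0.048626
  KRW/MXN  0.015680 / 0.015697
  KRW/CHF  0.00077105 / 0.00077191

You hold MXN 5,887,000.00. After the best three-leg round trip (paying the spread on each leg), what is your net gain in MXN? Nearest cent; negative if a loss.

Net profit: MXN 59,910.10

Best loop MXN → KRW → CHF → MXN:
MXN 5,887,000.00 ÷ 0.015697 (buy KRW at ask) = KRW 375,039,817
KRW 375,039,817 × 0.00077105 (sell KRW at bid) = CHF 289,174.45
CHF 289,174.45 ÷ 0.048626 (buy MXN at ask) = MXN 5,946,910.10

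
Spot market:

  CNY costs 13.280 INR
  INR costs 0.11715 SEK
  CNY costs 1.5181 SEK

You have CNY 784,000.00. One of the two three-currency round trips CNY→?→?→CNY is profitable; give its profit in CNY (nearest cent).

Profit: CNY 19,444.81

Profitable loop is CNY → INR → SEK → CNY:
CNY 784,000.00 × 13.280 = INR 10,411,520.00
INR 10,411,520.00 × 0.11715 = SEK 1,219,709.57
SEK 1,219,709.57 ÷ 1.5181 = CNY 803,444.81
Profit = CNY 803,444.81 − CNY 784,000.00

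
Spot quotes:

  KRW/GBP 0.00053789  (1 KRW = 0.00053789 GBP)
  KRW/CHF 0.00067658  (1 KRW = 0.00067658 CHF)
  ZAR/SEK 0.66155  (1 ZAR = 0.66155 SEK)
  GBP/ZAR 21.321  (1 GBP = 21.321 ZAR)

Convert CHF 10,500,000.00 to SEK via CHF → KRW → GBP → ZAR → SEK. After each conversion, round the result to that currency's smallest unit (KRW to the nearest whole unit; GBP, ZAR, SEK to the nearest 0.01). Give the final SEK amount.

CHF 10,500,000.00 ÷ 0.00067658 = KRW 15,519,229,064
KRW 15,519,229,064 × 0.00053789 = GBP 8,347,638.12
GBP 8,347,638.12 × 21.321 = ZAR 177,979,992.36
ZAR 177,979,992.36 × 0.66155 = SEK 117,742,663.95

SEK 117,742,663.95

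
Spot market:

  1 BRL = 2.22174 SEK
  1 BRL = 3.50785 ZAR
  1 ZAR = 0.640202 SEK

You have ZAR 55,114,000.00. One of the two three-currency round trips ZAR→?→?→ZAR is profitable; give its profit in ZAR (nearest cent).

Profit: ZAR 595,176.47

Profitable loop is ZAR → SEK → BRL → ZAR:
ZAR 55,114,000.00 × 0.640202 = SEK 35,284,093.03
SEK 35,284,093.03 ÷ 2.22174 = BRL 15,881,288.10
BRL 15,881,288.10 × 3.50785 = ZAR 55,709,176.47
Profit = ZAR 55,709,176.47 − ZAR 55,114,000.00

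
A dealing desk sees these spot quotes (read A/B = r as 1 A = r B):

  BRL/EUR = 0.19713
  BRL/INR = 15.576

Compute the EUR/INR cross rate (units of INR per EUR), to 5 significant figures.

EUR/INR = 79.014

1 EUR ÷ 0.19713 = 5.07279 BRL
5.07279 BRL × 15.576 = 79.0138 INR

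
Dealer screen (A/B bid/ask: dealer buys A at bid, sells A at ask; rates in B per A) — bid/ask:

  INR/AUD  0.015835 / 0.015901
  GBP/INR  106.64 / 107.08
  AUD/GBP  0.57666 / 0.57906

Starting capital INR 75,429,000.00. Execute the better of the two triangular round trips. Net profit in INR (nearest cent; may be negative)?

Best loop INR → GBP → AUD → INR:
INR 75,429,000.00 ÷ 107.08 (buy GBP at ask) = GBP 704,417.26
GBP 704,417.26 ÷ 0.57906 (buy AUD at ask) = AUD 1,216,484.06
AUD 1,216,484.06 ÷ 0.015901 (buy INR at ask) = INR 76,503,619.72

Net profit: INR 1,074,619.72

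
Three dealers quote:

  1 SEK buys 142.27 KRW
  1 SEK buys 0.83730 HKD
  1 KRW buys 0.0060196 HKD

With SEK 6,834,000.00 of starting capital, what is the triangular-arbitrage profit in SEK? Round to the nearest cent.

Profit: SEK 155,962.54

Profitable loop is SEK → KRW → HKD → SEK:
SEK 6,834,000.00 × 142.27 = KRW 972,273,180
KRW 972,273,180 × 0.0060196 = HKD 5,852,695.63
HKD 5,852,695.63 ÷ 0.83730 = SEK 6,989,962.54
Profit = SEK 6,989,962.54 − SEK 6,834,000.00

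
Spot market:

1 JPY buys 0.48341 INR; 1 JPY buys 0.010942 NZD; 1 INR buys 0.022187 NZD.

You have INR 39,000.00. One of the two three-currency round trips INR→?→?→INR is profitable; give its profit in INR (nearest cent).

Profitable loop is INR → JPY → NZD → INR:
INR 39,000.00 ÷ 0.48341 = JPY 80,677
JPY 80,677 × 0.010942 = NZD 882.77
NZD 882.77 ÷ 0.022187 = INR 39,787.54
Profit = INR 39,787.54 − INR 39,000.00

Profit: INR 787.54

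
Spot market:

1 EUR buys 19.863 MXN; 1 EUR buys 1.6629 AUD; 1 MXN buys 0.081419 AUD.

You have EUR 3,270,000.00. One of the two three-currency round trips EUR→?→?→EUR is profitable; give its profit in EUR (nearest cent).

Profitable loop is EUR → AUD → MXN → EUR:
EUR 3,270,000.00 × 1.6629 = AUD 5,437,683.00
AUD 5,437,683.00 ÷ 0.081419 = MXN 66,786,413.49
MXN 66,786,413.49 ÷ 19.863 = EUR 3,362,352.79
Profit = EUR 3,362,352.79 − EUR 3,270,000.00

Profit: EUR 92,352.79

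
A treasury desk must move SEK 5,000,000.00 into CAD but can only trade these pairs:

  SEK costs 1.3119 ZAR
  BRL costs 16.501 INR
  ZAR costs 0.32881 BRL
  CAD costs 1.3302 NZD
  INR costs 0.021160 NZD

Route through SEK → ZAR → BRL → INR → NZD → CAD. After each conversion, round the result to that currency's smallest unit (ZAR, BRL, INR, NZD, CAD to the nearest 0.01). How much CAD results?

SEK 5,000,000.00 × 1.3119 = ZAR 6,559,500.00
ZAR 6,559,500.00 × 0.32881 = BRL 2,156,829.19
BRL 2,156,829.19 × 16.501 = INR 35,589,838.46
INR 35,589,838.46 × 0.021160 = NZD 753,080.98
NZD 753,080.98 ÷ 1.3302 = CAD 566,141.17

CAD 566,141.17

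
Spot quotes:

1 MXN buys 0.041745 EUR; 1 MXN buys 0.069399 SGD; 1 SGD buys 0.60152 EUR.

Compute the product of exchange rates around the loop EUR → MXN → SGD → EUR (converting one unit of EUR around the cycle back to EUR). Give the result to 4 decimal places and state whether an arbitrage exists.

1.0000 (no arbitrage)

Around EUR → MXN → SGD → EUR: 1 ÷ 0.041745 × 0.069399 × 0.60152 = 0.999997
Product ≈ 1 (deviation 0.000%, within rounding noise).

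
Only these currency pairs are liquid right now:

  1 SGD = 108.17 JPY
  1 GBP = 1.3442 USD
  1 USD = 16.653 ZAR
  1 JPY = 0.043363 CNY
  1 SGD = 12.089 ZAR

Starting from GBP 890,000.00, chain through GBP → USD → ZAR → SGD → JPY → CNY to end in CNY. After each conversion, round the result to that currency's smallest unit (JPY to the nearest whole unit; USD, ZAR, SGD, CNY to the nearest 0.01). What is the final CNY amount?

GBP 890,000.00 × 1.3442 = USD 1,196,338.00
USD 1,196,338.00 × 16.653 = ZAR 19,922,616.71
ZAR 19,922,616.71 ÷ 12.089 = SGD 1,647,995.43
SGD 1,647,995.43 × 108.17 = JPY 178,263,666
JPY 178,263,666 × 0.043363 = CNY 7,730,047.35

CNY 7,730,047.35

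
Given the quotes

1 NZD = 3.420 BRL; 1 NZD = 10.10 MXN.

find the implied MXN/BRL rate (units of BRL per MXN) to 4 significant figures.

MXN/BRL = 0.3386

1 MXN ÷ 10.10 = 0.0990099 NZD
0.0990099 NZD × 3.420 = 0.338614 BRL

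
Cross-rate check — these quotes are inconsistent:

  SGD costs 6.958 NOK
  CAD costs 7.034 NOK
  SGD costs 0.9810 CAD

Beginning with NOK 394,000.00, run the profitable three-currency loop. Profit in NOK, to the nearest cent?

Profit: NOK 3,291.50

Profitable loop is NOK → CAD → SGD → NOK:
NOK 394,000.00 ÷ 7.034 = CAD 56,013.65
CAD 56,013.65 ÷ 0.9810 = SGD 57,098.52
SGD 57,098.52 × 6.958 = NOK 397,291.50
Profit = NOK 397,291.50 − NOK 394,000.00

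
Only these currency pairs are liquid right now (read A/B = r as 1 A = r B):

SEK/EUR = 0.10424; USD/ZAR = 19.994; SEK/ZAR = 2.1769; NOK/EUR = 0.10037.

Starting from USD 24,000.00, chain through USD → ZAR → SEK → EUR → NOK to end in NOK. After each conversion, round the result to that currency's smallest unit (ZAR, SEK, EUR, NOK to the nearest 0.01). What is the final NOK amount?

USD 24,000.00 × 19.994 = ZAR 479,856.00
ZAR 479,856.00 ÷ 2.1769 = SEK 220,430.89
SEK 220,430.89 × 0.10424 = EUR 22,977.72
EUR 22,977.72 ÷ 0.10037 = NOK 228,930.16

NOK 228,930.16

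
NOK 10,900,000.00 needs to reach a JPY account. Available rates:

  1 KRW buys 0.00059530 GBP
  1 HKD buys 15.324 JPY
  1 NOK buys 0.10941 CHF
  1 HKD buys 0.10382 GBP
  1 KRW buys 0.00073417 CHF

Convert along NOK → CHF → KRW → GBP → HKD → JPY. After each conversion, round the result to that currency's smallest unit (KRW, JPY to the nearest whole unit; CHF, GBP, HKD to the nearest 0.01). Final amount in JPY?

JPY 142,729,546

NOK 10,900,000.00 × 0.10941 = CHF 1,192,569.00
CHF 1,192,569.00 ÷ 0.00073417 = KRW 1,624,377,188
KRW 1,624,377,188 × 0.00059530 = GBP 966,991.74
GBP 966,991.74 ÷ 0.10382 = HKD 9,314,118.09
HKD 9,314,118.09 × 15.324 = JPY 142,729,546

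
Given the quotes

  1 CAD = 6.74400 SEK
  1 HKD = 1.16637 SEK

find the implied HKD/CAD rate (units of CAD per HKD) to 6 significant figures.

HKD/CAD = 0.172949

1 HKD × 1.16637 = 1.16637 SEK
1.16637 SEK ÷ 6.74400 = 0.172949 CAD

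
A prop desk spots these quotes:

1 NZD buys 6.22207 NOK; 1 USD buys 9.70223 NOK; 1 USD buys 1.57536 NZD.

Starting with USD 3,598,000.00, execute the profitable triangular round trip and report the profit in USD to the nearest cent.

Profitable loop is USD → NZD → NOK → USD:
USD 3,598,000.00 × 1.57536 = NZD 5,668,145.28
NZD 5,668,145.28 × 6.22207 = NOK 35,267,596.70
NOK 35,267,596.70 ÷ 9.70223 = USD 3,634,999.04
Profit = USD 3,634,999.04 − USD 3,598,000.00

Profit: USD 36,999.04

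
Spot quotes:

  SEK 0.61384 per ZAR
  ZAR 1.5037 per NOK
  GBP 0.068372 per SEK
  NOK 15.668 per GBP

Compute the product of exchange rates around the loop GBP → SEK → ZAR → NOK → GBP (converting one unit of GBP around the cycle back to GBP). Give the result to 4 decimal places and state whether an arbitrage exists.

Around GBP → SEK → ZAR → NOK → GBP: 1 ÷ 0.068372 ÷ 0.61384 ÷ 1.5037 ÷ 15.668 = 1.011327
Product > 1; profitable direction is GBP → SEK → ZAR → NOK → GBP.

1.0113 (arbitrage exists)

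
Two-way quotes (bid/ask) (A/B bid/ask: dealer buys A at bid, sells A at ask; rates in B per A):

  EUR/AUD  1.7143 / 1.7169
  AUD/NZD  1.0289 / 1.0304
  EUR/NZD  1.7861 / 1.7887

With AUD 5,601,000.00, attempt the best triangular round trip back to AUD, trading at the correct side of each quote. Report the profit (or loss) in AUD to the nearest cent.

Net profit: AUD 53,842.23

Best loop AUD → EUR → NZD → AUD:
AUD 5,601,000.00 ÷ 1.7169 (buy EUR at ask) = EUR 3,262,275.03
EUR 3,262,275.03 × 1.7861 (sell EUR at bid) = NZD 5,826,749.43
NZD 5,826,749.43 ÷ 1.0304 (buy AUD at ask) = AUD 5,654,842.23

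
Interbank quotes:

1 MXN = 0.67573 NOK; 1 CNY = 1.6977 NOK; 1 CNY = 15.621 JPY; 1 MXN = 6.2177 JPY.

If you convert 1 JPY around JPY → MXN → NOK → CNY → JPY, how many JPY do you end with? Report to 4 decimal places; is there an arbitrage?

1.0000 (no arbitrage)

Around JPY → MXN → NOK → CNY → JPY: 1 ÷ 6.2177 × 0.67573 ÷ 1.6977 × 15.621 = 0.999980
Product ≈ 1 (deviation 0.002%, within rounding noise).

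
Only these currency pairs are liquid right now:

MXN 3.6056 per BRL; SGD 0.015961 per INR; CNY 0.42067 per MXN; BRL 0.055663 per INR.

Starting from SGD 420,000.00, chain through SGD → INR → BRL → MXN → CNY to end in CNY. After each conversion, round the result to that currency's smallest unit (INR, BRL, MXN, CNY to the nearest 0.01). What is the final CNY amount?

CNY 2,221,646.14

SGD 420,000.00 ÷ 0.015961 = INR 26,314,140.72
INR 26,314,140.72 × 0.055663 = BRL 1,464,724.01
BRL 1,464,724.01 × 3.6056 = MXN 5,281,208.89
MXN 5,281,208.89 × 0.42067 = CNY 2,221,646.14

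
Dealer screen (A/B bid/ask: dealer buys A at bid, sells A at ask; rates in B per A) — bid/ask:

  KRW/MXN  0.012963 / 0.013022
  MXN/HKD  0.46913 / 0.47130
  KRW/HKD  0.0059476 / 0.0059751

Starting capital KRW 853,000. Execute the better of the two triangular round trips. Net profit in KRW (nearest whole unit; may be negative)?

Best loop KRW → MXN → HKD → KRW:
KRW 853,000 × 0.012963 (sell KRW at bid) = MXN 11,057.44
MXN 11,057.44 × 0.46913 (sell MXN at bid) = HKD 5,187.38
HKD 5,187.38 ÷ 0.0059751 (buy KRW at ask) = KRW 868,166

Net profit: KRW 15,166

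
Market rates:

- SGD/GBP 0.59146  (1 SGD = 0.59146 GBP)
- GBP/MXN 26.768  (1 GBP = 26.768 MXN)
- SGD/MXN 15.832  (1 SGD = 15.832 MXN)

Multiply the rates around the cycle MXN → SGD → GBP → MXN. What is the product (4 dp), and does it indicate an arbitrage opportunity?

1.0000 (no arbitrage)

Around MXN → SGD → GBP → MXN: 1 ÷ 15.832 × 0.59146 × 26.768 = 1.000013
Product ≈ 1 (deviation 0.001%, within rounding noise).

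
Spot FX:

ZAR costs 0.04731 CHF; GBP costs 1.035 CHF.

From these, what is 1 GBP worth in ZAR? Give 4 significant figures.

1 GBP × 1.035 = 1.035 CHF
1.035 CHF ÷ 0.04731 = 21.877 ZAR

GBP/ZAR = 21.88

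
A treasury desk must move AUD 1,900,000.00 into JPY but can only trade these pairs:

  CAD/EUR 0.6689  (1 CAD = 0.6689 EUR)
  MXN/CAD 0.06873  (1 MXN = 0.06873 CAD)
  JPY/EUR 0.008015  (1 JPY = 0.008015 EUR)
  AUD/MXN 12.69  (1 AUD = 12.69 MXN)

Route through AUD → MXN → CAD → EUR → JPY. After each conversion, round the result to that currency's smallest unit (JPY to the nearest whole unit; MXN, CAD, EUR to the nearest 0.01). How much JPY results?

JPY 138,299,063

AUD 1,900,000.00 × 12.69 = MXN 24,111,000.00
MXN 24,111,000.00 × 0.06873 = CAD 1,657,149.03
CAD 1,657,149.03 × 0.6689 = EUR 1,108,466.99
EUR 1,108,466.99 ÷ 0.008015 = JPY 138,299,063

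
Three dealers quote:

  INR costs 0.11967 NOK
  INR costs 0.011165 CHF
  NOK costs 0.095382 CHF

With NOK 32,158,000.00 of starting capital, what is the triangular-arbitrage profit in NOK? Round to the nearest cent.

Profit: NOK 718,230.68

Profitable loop is NOK → CHF → INR → NOK:
NOK 32,158,000.00 × 0.095382 = CHF 3,067,294.36
CHF 3,067,294.36 ÷ 0.011165 = INR 274,724,080.25
INR 274,724,080.25 × 0.11967 = NOK 32,876,230.68
Profit = NOK 32,876,230.68 − NOK 32,158,000.00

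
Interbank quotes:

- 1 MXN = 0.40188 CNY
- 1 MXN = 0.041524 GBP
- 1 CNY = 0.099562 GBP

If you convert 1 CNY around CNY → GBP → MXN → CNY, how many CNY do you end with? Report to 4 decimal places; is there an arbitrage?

0.9636 (arbitrage exists)

Around CNY → GBP → MXN → CNY: 1 × 0.099562 ÷ 0.041524 × 0.40188 = 0.963587
Product < 1; profitable direction is CNY → MXN → GBP → CNY.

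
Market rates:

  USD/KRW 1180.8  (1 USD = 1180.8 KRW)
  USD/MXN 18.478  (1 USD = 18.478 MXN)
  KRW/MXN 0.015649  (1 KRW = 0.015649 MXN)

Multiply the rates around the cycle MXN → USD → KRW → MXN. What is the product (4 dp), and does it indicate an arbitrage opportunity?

Around MXN → USD → KRW → MXN: 1 ÷ 18.478 × 1180.8 × 0.015649 = 1.000018
Product ≈ 1 (deviation 0.002%, within rounding noise).

1.0000 (no arbitrage)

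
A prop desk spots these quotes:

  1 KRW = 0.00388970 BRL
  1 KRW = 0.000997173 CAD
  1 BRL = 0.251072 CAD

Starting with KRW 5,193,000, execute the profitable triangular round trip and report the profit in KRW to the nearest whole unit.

Profit: KRW 109,424

Profitable loop is KRW → CAD → BRL → KRW:
KRW 5,193,000 × 0.000997173 = CAD 5,178.32
CAD 5,178.32 ÷ 0.251072 = BRL 20,624.84
BRL 20,624.84 ÷ 0.00388970 = KRW 5,302,424
Profit = KRW 5,302,424 − KRW 5,193,000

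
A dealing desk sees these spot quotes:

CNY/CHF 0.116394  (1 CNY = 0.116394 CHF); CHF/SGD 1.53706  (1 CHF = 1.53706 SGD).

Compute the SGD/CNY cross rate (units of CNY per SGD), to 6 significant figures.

SGD/CNY = 5.58957

1 SGD ÷ 1.53706 = 0.650593 CHF
0.650593 CHF ÷ 0.116394 = 5.58957 CNY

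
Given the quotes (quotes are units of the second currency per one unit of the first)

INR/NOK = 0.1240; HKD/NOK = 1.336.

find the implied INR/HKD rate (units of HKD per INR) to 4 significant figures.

INR/HKD = 0.09281

1 INR × 0.1240 = 0.124 NOK
0.124 NOK ÷ 1.336 = 0.0928144 HKD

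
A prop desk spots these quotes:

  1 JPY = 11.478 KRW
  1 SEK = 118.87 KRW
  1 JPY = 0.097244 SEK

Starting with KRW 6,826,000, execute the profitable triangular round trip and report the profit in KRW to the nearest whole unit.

Profitable loop is KRW → JPY → SEK → KRW:
KRW 6,826,000 ÷ 11.478 = JPY 594,703
JPY 594,703 × 0.097244 = SEK 57,831.29
SEK 57,831.29 × 118.87 = KRW 6,874,405
Profit = KRW 6,874,405 − KRW 6,826,000

Profit: KRW 48,405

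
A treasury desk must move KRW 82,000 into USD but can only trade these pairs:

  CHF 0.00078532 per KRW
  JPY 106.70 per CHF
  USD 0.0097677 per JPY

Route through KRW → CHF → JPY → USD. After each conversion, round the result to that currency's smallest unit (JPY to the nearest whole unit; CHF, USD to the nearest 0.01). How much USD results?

KRW 82,000 × 0.00078532 = CHF 64.40
CHF 64.40 × 106.70 = JPY 6,871
JPY 6,871 × 0.0097677 = USD 67.11

USD 67.11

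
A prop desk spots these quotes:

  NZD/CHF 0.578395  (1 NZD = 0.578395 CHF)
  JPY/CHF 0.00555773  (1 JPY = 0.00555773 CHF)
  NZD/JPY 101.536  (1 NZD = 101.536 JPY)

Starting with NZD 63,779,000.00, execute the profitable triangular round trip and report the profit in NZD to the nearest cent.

Profitable loop is NZD → CHF → JPY → NZD:
NZD 63,779,000.00 × 0.578395 = CHF 36,889,454.70
CHF 36,889,454.70 ÷ 0.00555773 = JPY 6,637,503,928
JPY 6,637,503,928 ÷ 101.536 = NZD 65,370,941.62
Profit = NZD 65,370,941.62 − NZD 63,779,000.00

Profit: NZD 1,591,941.62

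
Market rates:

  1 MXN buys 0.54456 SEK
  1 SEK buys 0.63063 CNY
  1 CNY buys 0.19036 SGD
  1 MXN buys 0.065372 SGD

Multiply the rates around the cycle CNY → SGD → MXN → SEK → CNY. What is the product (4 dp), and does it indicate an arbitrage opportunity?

1.0000 (no arbitrage)

Around CNY → SGD → MXN → SEK → CNY: 1 × 0.19036 ÷ 0.065372 × 0.54456 × 0.63063 = 1.000010
Product ≈ 1 (deviation 0.001%, within rounding noise).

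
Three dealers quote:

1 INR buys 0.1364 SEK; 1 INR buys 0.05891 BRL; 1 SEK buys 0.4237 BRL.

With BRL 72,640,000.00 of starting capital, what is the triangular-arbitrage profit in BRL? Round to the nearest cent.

Profitable loop is BRL → SEK → INR → BRL:
BRL 72,640,000.00 ÷ 0.4237 = SEK 171,442,058.06
SEK 171,442,058.06 ÷ 0.1364 = INR 1,256,906,584.02
INR 1,256,906,584.02 × 0.05891 = BRL 74,044,366.86
Profit = BRL 74,044,366.86 − BRL 72,640,000.00

Profit: BRL 1,404,366.86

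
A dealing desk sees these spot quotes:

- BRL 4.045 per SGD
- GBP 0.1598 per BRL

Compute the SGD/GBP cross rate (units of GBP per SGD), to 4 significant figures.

SGD/GBP = 0.6464

1 SGD × 4.045 = 4.045 BRL
4.045 BRL × 0.1598 = 0.646391 GBP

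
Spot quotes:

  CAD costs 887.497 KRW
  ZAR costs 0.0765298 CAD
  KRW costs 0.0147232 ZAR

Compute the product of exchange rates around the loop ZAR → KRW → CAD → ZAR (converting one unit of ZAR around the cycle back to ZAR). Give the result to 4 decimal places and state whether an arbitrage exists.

1.0000 (no arbitrage)

Around ZAR → KRW → CAD → ZAR: 1 ÷ 0.0147232 ÷ 887.497 ÷ 0.0765298 = 1.000001
Product ≈ 1 (deviation 0.000%, within rounding noise).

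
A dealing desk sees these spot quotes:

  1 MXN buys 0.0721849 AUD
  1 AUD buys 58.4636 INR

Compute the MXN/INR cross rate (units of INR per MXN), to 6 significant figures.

MXN/INR = 4.22019

1 MXN × 0.0721849 = 0.0721849 AUD
0.0721849 AUD × 58.4636 = 4.22019 INR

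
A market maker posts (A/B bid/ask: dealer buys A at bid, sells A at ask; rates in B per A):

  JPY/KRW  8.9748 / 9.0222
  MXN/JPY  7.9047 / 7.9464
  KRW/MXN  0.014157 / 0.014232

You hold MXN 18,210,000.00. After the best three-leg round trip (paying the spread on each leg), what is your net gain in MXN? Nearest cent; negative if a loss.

Best loop MXN → JPY → KRW → MXN:
MXN 18,210,000.00 × 7.9047 (sell MXN at bid) = JPY 143,944,587
JPY 143,944,587 × 8.9748 (sell JPY at bid) = KRW 1,291,873,879
KRW 1,291,873,879 × 0.014157 (sell KRW at bid) = MXN 18,289,058.51

Net profit: MXN 79,058.51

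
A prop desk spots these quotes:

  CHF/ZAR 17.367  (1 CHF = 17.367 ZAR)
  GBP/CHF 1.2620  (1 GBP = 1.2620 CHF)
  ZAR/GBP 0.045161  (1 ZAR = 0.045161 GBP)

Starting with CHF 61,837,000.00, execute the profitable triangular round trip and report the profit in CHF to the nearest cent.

Profitable loop is CHF → GBP → ZAR → CHF:
CHF 61,837,000.00 ÷ 1.2620 = GBP 48,999,207.61
GBP 48,999,207.61 ÷ 0.045161 = ZAR 1,084,989,429.09
ZAR 1,084,989,429.09 ÷ 17.367 = CHF 62,474,199.87
Profit = CHF 62,474,199.87 − CHF 61,837,000.00

Profit: CHF 637,199.87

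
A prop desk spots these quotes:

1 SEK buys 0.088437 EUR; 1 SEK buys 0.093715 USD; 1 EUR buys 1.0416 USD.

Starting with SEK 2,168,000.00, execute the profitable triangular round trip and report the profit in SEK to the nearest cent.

Profitable loop is SEK → USD → EUR → SEK:
SEK 2,168,000.00 × 0.093715 = USD 203,174.12
USD 203,174.12 ÷ 1.0416 = EUR 195,059.64
EUR 195,059.64 ÷ 0.088437 = SEK 2,205,633.83
Profit = SEK 2,205,633.83 − SEK 2,168,000.00

Profit: SEK 37,633.83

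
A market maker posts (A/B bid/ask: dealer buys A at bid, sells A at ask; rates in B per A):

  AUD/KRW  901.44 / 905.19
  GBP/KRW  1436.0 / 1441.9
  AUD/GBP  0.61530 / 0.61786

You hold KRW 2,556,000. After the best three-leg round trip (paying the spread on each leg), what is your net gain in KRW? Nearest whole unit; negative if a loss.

Best loop KRW → GBP → AUD → KRW:
KRW 2,556,000 ÷ 1441.9 (buy GBP at ask) = GBP 1,772.66
GBP 1,772.66 ÷ 0.61786 (buy AUD at ask) = AUD 2,869.03
AUD 2,869.03 × 901.44 (sell AUD at bid) = KRW 2,586,262

Net profit: KRW 30,262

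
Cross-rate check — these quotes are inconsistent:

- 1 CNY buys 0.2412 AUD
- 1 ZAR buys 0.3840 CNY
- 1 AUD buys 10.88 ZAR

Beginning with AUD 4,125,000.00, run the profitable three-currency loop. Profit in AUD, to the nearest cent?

Profit: AUD 31,821.50

Profitable loop is AUD → ZAR → CNY → AUD:
AUD 4,125,000.00 × 10.88 = ZAR 44,880,000.00
ZAR 44,880,000.00 × 0.3840 = CNY 17,233,920.00
CNY 17,233,920.00 × 0.2412 = AUD 4,156,821.50
Profit = AUD 4,156,821.50 − AUD 4,125,000.00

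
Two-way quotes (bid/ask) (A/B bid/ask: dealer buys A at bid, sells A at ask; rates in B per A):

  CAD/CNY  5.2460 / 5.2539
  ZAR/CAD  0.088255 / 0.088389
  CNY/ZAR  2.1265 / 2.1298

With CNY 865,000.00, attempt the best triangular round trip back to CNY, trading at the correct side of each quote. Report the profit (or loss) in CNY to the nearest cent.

Net profit: CNY 9,575.41

Best loop CNY → CAD → ZAR → CNY:
CNY 865,000.00 ÷ 5.2539 (buy CAD at ask) = CAD 164,639.60
CAD 164,639.60 ÷ 0.088389 (buy ZAR at ask) = ZAR 1,862,670.71
ZAR 1,862,670.71 ÷ 2.1298 (buy CNY at ask) = CNY 874,575.41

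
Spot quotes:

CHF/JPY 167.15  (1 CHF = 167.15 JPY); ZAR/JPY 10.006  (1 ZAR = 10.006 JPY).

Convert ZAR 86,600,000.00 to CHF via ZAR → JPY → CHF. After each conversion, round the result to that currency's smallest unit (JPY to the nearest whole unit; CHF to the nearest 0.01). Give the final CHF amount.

CHF 5,184,083.76

ZAR 86,600,000.00 × 10.006 = JPY 866,519,600
JPY 866,519,600 ÷ 167.15 = CHF 5,184,083.76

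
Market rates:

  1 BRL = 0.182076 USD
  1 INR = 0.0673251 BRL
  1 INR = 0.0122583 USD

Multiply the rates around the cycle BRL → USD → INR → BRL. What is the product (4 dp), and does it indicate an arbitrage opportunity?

1.0000 (no arbitrage)

Around BRL → USD → INR → BRL: 1 × 0.182076 ÷ 0.0122583 × 0.0673251 = 0.999999
Product ≈ 1 (deviation 0.000%, within rounding noise).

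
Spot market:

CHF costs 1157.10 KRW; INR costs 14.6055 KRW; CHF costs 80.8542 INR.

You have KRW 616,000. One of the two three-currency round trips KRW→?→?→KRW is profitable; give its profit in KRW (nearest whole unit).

Profitable loop is KRW → CHF → INR → KRW:
KRW 616,000 ÷ 1157.10 = CHF 532.37
CHF 532.37 × 80.8542 = INR 43,043.98
INR 43,043.98 × 14.6055 = KRW 628,679
Profit = KRW 628,679 − KRW 616,000

Profit: KRW 12,679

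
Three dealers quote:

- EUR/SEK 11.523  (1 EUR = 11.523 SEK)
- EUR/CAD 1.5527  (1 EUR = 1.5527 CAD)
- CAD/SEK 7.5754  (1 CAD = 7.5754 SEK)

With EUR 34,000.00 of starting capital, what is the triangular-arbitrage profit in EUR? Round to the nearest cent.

Profitable loop is EUR → CAD → SEK → EUR:
EUR 34,000.00 × 1.5527 = CAD 52,791.80
CAD 52,791.80 × 7.5754 = SEK 399,919.00
SEK 399,919.00 ÷ 11.523 = EUR 34,706.15
Profit = EUR 34,706.15 − EUR 34,000.00

Profit: EUR 706.15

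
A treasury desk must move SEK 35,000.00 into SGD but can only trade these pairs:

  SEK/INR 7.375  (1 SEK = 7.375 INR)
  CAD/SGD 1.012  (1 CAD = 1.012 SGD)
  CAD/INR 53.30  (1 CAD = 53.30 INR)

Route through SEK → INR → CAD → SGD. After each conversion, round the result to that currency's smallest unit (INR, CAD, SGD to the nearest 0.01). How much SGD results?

SGD 4,900.98

SEK 35,000.00 × 7.375 = INR 258,125.00
INR 258,125.00 ÷ 53.30 = CAD 4,842.87
CAD 4,842.87 × 1.012 = SGD 4,900.98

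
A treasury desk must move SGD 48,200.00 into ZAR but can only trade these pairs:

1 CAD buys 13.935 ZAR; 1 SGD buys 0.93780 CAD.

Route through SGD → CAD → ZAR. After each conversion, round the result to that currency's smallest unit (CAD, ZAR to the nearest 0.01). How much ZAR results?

SGD 48,200.00 × 0.93780 = CAD 45,201.96
CAD 45,201.96 × 13.935 = ZAR 629,889.31

ZAR 629,889.31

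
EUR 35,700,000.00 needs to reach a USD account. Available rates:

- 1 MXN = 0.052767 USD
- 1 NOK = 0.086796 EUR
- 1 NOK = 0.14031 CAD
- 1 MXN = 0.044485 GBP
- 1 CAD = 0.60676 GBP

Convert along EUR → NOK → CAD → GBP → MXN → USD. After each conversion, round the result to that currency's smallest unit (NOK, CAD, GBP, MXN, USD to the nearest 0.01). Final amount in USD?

EUR 35,700,000.00 ÷ 0.086796 = NOK 411,309,276.93
NOK 411,309,276.93 × 0.14031 = CAD 57,710,804.65
CAD 57,710,804.65 × 0.60676 = GBP 35,016,607.83
GBP 35,016,607.83 ÷ 0.044485 = MXN 787,155,396.88
MXN 787,155,396.88 × 0.052767 = USD 41,535,828.83

USD 41,535,828.83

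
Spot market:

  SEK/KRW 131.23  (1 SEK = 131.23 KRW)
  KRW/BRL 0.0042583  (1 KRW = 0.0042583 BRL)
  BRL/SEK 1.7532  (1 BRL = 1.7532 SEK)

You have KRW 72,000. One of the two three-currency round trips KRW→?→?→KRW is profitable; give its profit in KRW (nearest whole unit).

Profit: KRW 1,491

Profitable loop is KRW → SEK → BRL → KRW:
KRW 72,000 ÷ 131.23 = SEK 548.66
SEK 548.66 ÷ 1.7532 = BRL 312.94
BRL 312.94 ÷ 0.0042583 = KRW 73,491
Profit = KRW 73,491 − KRW 72,000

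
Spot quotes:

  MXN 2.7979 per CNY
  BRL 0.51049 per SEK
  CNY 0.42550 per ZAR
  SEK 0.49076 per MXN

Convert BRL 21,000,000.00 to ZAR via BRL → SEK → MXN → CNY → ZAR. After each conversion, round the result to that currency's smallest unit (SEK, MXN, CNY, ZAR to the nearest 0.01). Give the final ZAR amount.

BRL 21,000,000.00 ÷ 0.51049 = SEK 41,136,946.85
SEK 41,136,946.85 ÷ 0.49076 = MXN 83,822,941.66
MXN 83,822,941.66 ÷ 2.7979 = CNY 29,959,234.30
CNY 29,959,234.30 ÷ 0.42550 = ZAR 70,409,481.32

ZAR 70,409,481.32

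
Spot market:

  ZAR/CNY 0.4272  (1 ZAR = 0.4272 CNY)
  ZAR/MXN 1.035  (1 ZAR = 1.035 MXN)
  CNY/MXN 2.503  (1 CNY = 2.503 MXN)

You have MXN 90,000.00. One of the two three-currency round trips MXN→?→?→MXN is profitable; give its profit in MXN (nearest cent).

Profit: MXN 2,981.01

Profitable loop is MXN → ZAR → CNY → MXN:
MXN 90,000.00 ÷ 1.035 = ZAR 86,956.52
ZAR 86,956.52 × 0.4272 = CNY 37,147.83
CNY 37,147.83 × 2.503 = MXN 92,981.01
Profit = MXN 92,981.01 − MXN 90,000.00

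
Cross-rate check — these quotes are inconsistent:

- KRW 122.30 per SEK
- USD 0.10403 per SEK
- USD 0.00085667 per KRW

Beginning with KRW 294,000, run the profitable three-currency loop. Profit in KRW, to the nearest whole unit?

Profit: KRW 2,093

Profitable loop is KRW → USD → SEK → KRW:
KRW 294,000 × 0.00085667 = USD 251.86
USD 251.86 ÷ 0.10403 = SEK 2,421.04
SEK 2,421.04 × 122.30 = KRW 296,093
Profit = KRW 296,093 − KRW 294,000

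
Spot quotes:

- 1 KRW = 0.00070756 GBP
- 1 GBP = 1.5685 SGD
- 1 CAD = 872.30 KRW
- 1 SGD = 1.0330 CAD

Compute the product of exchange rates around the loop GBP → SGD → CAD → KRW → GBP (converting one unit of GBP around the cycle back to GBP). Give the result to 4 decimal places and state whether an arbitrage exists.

Around GBP → SGD → CAD → KRW → GBP: 1 × 1.5685 × 1.0330 × 872.30 × 0.00070756 = 1.000032
Product ≈ 1 (deviation 0.003%, within rounding noise).

1.0000 (no arbitrage)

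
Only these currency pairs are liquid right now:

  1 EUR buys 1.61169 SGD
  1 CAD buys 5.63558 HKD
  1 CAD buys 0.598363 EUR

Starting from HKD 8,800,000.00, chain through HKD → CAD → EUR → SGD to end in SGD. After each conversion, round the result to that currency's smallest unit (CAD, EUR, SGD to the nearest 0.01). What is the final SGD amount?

SGD 1,505,879.75

HKD 8,800,000.00 ÷ 5.63558 = CAD 1,561,507.42
CAD 1,561,507.42 × 0.598363 = EUR 934,348.26
EUR 934,348.26 × 1.61169 = SGD 1,505,879.75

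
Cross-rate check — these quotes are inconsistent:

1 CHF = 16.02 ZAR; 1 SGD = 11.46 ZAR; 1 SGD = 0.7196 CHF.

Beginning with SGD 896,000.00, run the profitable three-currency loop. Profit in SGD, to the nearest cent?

Profit: SGD 5,315.95

Profitable loop is SGD → CHF → ZAR → SGD:
SGD 896,000.00 × 0.7196 = CHF 644,761.60
CHF 644,761.60 × 16.02 = ZAR 10,329,080.83
ZAR 10,329,080.83 ÷ 11.46 = SGD 901,315.95
Profit = SGD 901,315.95 − SGD 896,000.00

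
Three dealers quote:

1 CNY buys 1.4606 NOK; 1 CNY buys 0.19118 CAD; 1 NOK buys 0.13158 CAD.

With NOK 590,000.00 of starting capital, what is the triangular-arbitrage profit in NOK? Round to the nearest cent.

Profit: NOK 3,103.84

Profitable loop is NOK → CAD → CNY → NOK:
NOK 590,000.00 × 0.13158 = CAD 77,632.20
CAD 77,632.20 ÷ 0.19118 = CNY 406,068.63
CNY 406,068.63 × 1.4606 = NOK 593,103.84
Profit = NOK 593,103.84 − NOK 590,000.00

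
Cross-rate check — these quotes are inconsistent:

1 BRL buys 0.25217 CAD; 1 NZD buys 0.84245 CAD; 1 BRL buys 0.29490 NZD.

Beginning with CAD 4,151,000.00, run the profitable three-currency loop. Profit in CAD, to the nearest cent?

Profitable loop is CAD → NZD → BRL → CAD:
CAD 4,151,000.00 ÷ 0.84245 = NZD 4,927,295.39
NZD 4,927,295.39 ÷ 0.29490 = BRL 16,708,360.08
BRL 16,708,360.08 × 0.25217 = CAD 4,213,347.16
Profit = CAD 4,213,347.16 − CAD 4,151,000.00

Profit: CAD 62,347.16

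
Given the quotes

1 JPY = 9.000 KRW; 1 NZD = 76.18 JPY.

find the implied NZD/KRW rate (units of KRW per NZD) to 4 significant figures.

1 NZD × 76.18 = 76.18 JPY
76.18 JPY × 9.000 = 685.62 KRW

NZD/KRW = 685.6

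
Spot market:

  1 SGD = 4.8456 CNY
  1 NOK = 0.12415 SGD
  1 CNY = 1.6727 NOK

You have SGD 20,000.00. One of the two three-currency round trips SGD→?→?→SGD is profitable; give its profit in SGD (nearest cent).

Profit: SGD 125.30

Profitable loop is SGD → CNY → NOK → SGD:
SGD 20,000.00 × 4.8456 = CNY 96,912.00
CNY 96,912.00 × 1.6727 = NOK 162,104.70
NOK 162,104.70 × 0.12415 = SGD 20,125.30
Profit = SGD 20,125.30 − SGD 20,000.00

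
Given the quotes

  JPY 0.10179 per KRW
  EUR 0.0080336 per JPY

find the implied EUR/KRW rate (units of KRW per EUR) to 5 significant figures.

EUR/KRW = 1222.9

1 EUR ÷ 0.0080336 = 124.477 JPY
124.477 JPY ÷ 0.10179 = 1222.88 KRW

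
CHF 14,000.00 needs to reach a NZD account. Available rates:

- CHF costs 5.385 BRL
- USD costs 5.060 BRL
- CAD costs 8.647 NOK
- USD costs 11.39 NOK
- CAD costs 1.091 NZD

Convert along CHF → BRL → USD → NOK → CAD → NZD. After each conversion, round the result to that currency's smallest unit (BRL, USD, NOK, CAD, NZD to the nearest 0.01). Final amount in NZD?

CHF 14,000.00 × 5.385 = BRL 75,390.00
BRL 75,390.00 ÷ 5.060 = USD 14,899.21
USD 14,899.21 × 11.39 = NOK 169,702.00
NOK 169,702.00 ÷ 8.647 = CAD 19,625.53
CAD 19,625.53 × 1.091 = NZD 21,411.45

NZD 21,411.45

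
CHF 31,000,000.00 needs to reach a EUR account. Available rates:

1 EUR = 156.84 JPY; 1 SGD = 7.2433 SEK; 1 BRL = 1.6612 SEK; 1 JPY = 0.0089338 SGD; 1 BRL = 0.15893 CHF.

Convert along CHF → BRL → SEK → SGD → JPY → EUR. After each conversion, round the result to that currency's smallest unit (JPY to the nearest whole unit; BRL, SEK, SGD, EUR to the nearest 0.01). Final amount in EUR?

CHF 31,000,000.00 ÷ 0.15893 = BRL 195,054,426.48
BRL 195,054,426.48 × 1.6612 = SEK 324,024,413.27
SEK 324,024,413.27 ÷ 7.2433 = SGD 44,734,363.24
SGD 44,734,363.24 ÷ 0.0089338 = JPY 5,007,316,398
JPY 5,007,316,398 ÷ 156.84 = EUR 31,926,271.35

EUR 31,926,271.35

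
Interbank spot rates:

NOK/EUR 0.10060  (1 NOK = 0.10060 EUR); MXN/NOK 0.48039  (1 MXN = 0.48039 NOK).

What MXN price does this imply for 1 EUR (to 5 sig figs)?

1 EUR ÷ 0.10060 = 9.94036 NOK
9.94036 NOK ÷ 0.48039 = 20.6923 MXN

EUR/MXN = 20.692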